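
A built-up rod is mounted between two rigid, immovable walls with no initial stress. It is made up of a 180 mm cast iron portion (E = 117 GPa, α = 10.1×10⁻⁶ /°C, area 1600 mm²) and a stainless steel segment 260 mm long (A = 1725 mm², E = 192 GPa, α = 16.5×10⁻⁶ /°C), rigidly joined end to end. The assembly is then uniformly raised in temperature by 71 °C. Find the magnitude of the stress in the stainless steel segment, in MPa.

Free thermal expansion of the whole bar: Σ αᵢΔT Lᵢ = 10.1×10⁻⁶×71×180 + 16.5×10⁻⁶×71×260 = 0.4337 mm.
The rigid supports impose zero overall length change; the single axial force P common to all segments must satisfy P Σ Lᵢ/(AᵢEᵢ) = δ_free.
Σ Lᵢ/(AᵢEᵢ) = 180/(1600×117×10³) + 260/(1725×192×10³) = 1.747×10⁻⁶ mm/N.
P = 0.4337 / 1.747×10⁻⁶ = 248300 N = 248.3 kN, compressive.
σ_{stainless steel} = P / A = 248300 / 1725 = 143.9 MPa.

σ ≈ 144 MPa (compressive)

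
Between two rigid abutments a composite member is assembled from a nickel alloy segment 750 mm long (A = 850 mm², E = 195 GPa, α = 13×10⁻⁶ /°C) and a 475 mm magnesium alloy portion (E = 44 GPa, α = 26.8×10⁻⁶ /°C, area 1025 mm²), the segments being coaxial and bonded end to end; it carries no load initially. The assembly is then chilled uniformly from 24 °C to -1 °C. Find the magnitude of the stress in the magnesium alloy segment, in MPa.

σ ≈ 36.4 MPa (tensile)

If the supports were absent, the total length change would be Σ αᵢΔT Lᵢ = 13×10⁻⁶×25×750 + 26.8×10⁻⁶×25×475 = 0.562 mm.
The rigid supports impose zero overall length change; the single axial force P common to all segments must satisfy P Σ Lᵢ/(AᵢEᵢ) = δ_free.
The series flexibility is Σ Lᵢ/(AᵢEᵢ) = 750/(850×195×10³) + 475/(1025×44×10³) = 1.506×10⁻⁵ mm/N.
Hence P = δ_free / Σ(L/AE) = 0.562/1.506×10⁻⁵ = 37.32 kN (tensile).
σ_{magnesium alloy} = P / A = 37320 / 1025 = 36.41 MPa.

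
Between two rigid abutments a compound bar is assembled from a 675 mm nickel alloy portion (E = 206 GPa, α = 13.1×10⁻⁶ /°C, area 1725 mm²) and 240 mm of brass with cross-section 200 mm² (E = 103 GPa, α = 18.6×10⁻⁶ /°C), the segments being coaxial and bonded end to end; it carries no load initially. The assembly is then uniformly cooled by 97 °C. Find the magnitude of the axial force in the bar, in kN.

P ≈ 95.3 kN (tensile)

Free thermal contraction of the whole bar: Σ αᵢΔT Lᵢ = 13.1×10⁻⁶×97×675 + 18.6×10⁻⁶×97×240 = 1.291 mm.
The rigid supports impose zero overall length change; the single axial force P common to all segments must satisfy P Σ Lᵢ/(AᵢEᵢ) = δ_free.
Σ Lᵢ/(AᵢEᵢ) = 675/(1725×206×10³) + 240/(200×103×10³) = 1.355×10⁻⁵ mm/N.
P = 1.291 / 1.355×10⁻⁵ = 95260 N = 95.26 kN, tensile.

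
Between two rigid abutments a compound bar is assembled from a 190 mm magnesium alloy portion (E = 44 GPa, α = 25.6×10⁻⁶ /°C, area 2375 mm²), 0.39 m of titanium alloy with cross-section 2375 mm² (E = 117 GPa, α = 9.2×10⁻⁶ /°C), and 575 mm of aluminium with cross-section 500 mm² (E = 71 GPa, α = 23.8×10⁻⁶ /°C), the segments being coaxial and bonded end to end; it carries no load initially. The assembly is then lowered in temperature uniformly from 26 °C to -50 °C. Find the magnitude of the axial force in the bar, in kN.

With the walls removed the bar would change length by δ_free = Σ αᵢΔT Lᵢ = 25.6×10⁻⁶×76×190 + 9.2×10⁻⁶×76×390 + 23.8×10⁻⁶×76×575 = 1.682 mm.
Since the ends are fixed, an axial force P builds up, equal in every segment, with P · Σ Lᵢ/(AᵢEᵢ) = δ_free.
The series flexibility is Σ Lᵢ/(AᵢEᵢ) = 190/(2375×44×10³) + 390/(2375×117×10³) + 575/(500×71×10³) = 1.942×10⁻⁵ mm/N.
P = 1.682 / 1.942×10⁻⁵ = 86640 N = 86.64 kN, tensile.

P ≈ 86.6 kN (tensile)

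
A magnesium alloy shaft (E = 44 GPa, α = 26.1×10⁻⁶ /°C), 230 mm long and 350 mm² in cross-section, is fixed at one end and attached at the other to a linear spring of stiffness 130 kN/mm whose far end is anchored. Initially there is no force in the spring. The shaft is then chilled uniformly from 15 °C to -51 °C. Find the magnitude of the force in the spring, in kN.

P ≈ 17.5 kN

Free thermal contraction: δ_free = αΔT L = 26.1×10⁻⁶ × 66 × 230 = 0.3962 mm.
With a force P in the spring, the elastic change of the shaft is PL/(AE) and that of the spring is P/k; compatibility requires their sum to equal δ_free.
P [ L/(AE) + 1/k ] = δ_free → P [ 230/(350×44×10³) + 1/(130×10³) ] = 0.3962.
P = 0.3962 / 2.263×10⁻⁵ = 17510 N.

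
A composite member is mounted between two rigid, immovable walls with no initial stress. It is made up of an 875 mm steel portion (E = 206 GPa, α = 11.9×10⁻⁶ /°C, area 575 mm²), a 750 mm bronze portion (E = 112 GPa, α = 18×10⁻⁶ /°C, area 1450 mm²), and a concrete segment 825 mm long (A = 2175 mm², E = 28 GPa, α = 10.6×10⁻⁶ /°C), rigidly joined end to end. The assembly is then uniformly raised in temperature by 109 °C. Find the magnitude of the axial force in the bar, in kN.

P ≈ 139 kN (compressive)

Free thermal expansion of the whole bar: Σ αᵢΔT Lᵢ = 11.9×10⁻⁶×109×875 + 18×10⁻⁶×109×750 + 10.6×10⁻⁶×109×825 = 3.56 mm.
The walls prevent any net length change, so an axial force P (same in every segment) develops. Compatibility: P · Σ Lᵢ/(AᵢEᵢ) = δ_free.
Σ Lᵢ/(AᵢEᵢ) = 875/(575×206×10³) + 750/(1450×112×10³) + 825/(2175×28×10³) = 2.555×10⁻⁵ mm/N.
So P = 3.56 / 2.555×10⁻⁵ = 139.3 kN, compressive.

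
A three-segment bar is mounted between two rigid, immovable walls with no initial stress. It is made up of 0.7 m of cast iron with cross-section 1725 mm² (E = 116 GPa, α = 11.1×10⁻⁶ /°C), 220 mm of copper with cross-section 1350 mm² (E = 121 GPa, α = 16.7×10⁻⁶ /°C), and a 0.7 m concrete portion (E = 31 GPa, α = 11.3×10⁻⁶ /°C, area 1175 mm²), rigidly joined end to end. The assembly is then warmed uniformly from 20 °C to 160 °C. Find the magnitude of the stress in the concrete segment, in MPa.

σ ≈ 95.8 MPa (compressive)

With the walls removed the bar would change length by δ_free = Σ αᵢΔT Lᵢ = 11.1×10⁻⁶×140×700 + 16.7×10⁻⁶×140×220 + 11.3×10⁻⁶×140×700 = 2.71 mm.
Since the ends are fixed, an axial force P builds up, equal in every segment, with P · Σ Lᵢ/(AᵢEᵢ) = δ_free.
Σ Lᵢ/(AᵢEᵢ) = 700/(1725×116×10³) + 220/(1350×121×10³) + 700/(1175×31×10³) = 2.406×10⁻⁵ mm/N.
So P = 2.71 / 2.406×10⁻⁵ = 112.6 kN, compressive.
σ_{concrete} = P / A = 112600 / 1175 = 95.83 MPa.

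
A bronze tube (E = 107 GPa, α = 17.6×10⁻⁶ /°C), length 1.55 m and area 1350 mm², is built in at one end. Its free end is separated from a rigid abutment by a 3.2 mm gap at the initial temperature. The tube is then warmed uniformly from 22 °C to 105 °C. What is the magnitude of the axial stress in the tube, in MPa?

σ ≈ 0 MPa

Unrestrained expansion: δ_free = αΔT L = 17.6×10⁻⁶ × 83 × 1550 = 2.264 mm.
This is smaller than the 3.2 mm clearance, so the tube expands freely without reaching the stop — the stress is zero.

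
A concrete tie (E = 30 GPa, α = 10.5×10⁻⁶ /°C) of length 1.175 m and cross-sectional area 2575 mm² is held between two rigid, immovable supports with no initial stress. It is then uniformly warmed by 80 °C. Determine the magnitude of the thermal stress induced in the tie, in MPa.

σ ≈ 25.2 MPa (compressive)

With length fixed, the mechanical strain must cancel the thermal strain αΔT = 10.5×10⁻⁶ × 80 = 840×10⁻⁶.
The stress required to suppress this strain is σ = Eε = 30×10³ × 840×10⁻⁶ = 25.2 MPa, compressive since the tie is trying to expand.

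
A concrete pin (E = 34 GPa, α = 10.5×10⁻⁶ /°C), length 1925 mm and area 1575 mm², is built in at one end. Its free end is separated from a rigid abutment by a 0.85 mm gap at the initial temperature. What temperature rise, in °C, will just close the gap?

ΔT ≈ 42.1 °C

The gap closes when αΔT L = 0.85 mm, since the pin is still unstressed at that instant.
So ΔT = g/(αL) = 0.85/(10.5×10⁻⁶ × 1925) = 42.05 °C.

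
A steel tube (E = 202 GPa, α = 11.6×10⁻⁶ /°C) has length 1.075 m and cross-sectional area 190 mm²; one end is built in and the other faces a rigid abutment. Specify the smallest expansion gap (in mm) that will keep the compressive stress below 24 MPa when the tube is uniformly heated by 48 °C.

g ≈ 0.471 mm

Free expansion if unrestrained: δ_free = αΔT L = 11.6×10⁻⁶ × 48 × 1075 = 0.5986 mm.
A stress of 24 MPa corresponds to the wall pushing the tube back by σL/E = 24×1075/(202×10³) = 0.1277 mm.
So the gap has to take up the difference, g_min = δ_free − σL/E = 0.5986 − 0.1277 = 0.4708 mm.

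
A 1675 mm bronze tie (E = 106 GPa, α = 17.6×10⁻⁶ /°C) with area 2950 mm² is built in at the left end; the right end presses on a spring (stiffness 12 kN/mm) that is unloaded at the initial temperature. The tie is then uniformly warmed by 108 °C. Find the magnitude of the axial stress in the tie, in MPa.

The unrestrained thermal change is αΔT L = 17.6×10⁻⁶ × 108 × 1675 = 3.184 mm.
With a force P in the spring, the elastic change of the tie is PL/(AE) and that of the spring is P/k; compatibility requires their sum to equal δ_free.
So P = δ_free / [L/(AE) + 1/k] = 3.184 / [ 1675/(2950×106×10³) + 1/(12×10³) ].
P = 3.184 / 8.869×10⁻⁵ = 35900 N.
σ = P/A = 35900/2950 = 12.17 MPa.

σ ≈ 12.2 MPa (compressive)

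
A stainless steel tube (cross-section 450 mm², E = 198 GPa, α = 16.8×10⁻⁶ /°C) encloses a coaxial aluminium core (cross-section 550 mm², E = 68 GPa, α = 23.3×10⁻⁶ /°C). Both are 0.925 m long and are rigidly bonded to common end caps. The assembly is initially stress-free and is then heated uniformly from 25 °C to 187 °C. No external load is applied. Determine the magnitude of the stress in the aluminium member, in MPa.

σ ≈ 50.4 MPa (compressive)

The aluminium has the larger α, so on heating it would change length more than the stainless steel if both were free. The rigid plates force a common final length, so the aluminium is put into compression and the stainless steel into tension, with equal and opposite forces P (no external load).
Setting the final lengths equal and cancelling L: (α₁ − α₂)ΔT = P/(A₁E₁) + P/(A₂E₂).
|α₁ − α₂|·ΔT = 6.5×10⁻⁶ × 162 = 0.001053.
1/(A₁E₁) + 1/(A₂E₂) = 1/(450×198×10³) + 1/(550×68×10³) = 3.796×10⁻⁸ N⁻¹.
P = 0.001053 / 3.796×10⁻⁸ = 27740 N = 27.74 kN.
σ_{aluminium} = P/A₂ = 27740/550 = 50.43 MPa, compressive.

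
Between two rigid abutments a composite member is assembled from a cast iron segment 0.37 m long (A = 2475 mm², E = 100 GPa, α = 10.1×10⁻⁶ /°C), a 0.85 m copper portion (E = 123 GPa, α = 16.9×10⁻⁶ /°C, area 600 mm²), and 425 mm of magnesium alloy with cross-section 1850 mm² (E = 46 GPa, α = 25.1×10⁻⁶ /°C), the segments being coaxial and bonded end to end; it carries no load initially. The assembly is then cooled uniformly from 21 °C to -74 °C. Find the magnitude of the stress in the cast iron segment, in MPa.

Free thermal contraction of the whole bar: Σ αᵢΔT Lᵢ = 10.1×10⁻⁶×95×370 + 16.9×10⁻⁶×95×850 + 25.1×10⁻⁶×95×425 = 2.733 mm.
The walls prevent any net length change, so an axial force P (same in every segment) develops. Compatibility: P · Σ Lᵢ/(AᵢEᵢ) = δ_free.
Σ Lᵢ/(AᵢEᵢ) = 370/(2475×100×10³) + 850/(600×123×10³) + 425/(1850×46×10³) = 1.801×10⁻⁵ mm/N.
So P = 2.733 / 1.801×10⁻⁵ = 151.8 kN, tensile.
σ_{cast iron} = P / A = 151800 / 2475 = 61.33 MPa.

σ ≈ 61.3 MPa (tensile)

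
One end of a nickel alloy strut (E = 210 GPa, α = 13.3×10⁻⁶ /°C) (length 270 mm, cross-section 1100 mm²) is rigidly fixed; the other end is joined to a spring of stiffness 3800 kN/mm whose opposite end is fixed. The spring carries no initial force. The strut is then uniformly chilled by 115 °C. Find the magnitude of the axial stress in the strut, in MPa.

σ ≈ 262 MPa (tensile)

If the spring were absent the strut would shorten by αΔT L = 13.3×10⁻⁶ × 115 × 270 = 0.413 mm.
Let P be the tensile force in the spring. The strut extends elastically by PL/(AE) and the spring stretches by P/k; together these equal δ_free.
P [ L/(AE) + 1/k ] = δ_free → P [ 270/(1100×210×10³) + 1/(3800×10³) ] = 0.413.
P = 0.413 / 1.432×10⁻⁶ = 288400 N.
σ = P/A = 288400/1100 = 262.2 MPa.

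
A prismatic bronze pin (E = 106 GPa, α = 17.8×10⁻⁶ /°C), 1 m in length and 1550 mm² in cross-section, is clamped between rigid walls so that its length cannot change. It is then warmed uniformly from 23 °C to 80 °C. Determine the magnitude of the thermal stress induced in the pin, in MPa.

With length fixed, the mechanical strain must cancel the thermal strain αΔT = 17.8×10⁻⁶ × 57 = 1014.6×10⁻⁶.
The stress required to suppress this strain is σ = Eε = 106×10³ × 1014.6×10⁻⁶ = 107.5 MPa, compressive since the pin is trying to expand.

σ ≈ 108 MPa (compressive)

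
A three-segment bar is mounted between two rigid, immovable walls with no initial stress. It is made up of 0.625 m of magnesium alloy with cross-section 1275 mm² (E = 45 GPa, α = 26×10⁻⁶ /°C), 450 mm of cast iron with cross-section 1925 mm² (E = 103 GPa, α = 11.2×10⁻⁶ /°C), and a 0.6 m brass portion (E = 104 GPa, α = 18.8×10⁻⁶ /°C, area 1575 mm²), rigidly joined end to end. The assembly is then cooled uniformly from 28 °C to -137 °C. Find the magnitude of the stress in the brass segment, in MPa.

σ ≈ 203 MPa (tensile)

If the supports were absent, the total length change would be Σ αᵢΔT Lᵢ = 26×10⁻⁶×165×625 + 11.2×10⁻⁶×165×450 + 18.8×10⁻⁶×165×600 = 5.374 mm.
Since the ends are fixed, an axial force P builds up, equal in every segment, with P · Σ Lᵢ/(AᵢEᵢ) = δ_free.
The series flexibility is Σ Lᵢ/(AᵢEᵢ) = 625/(1275×45×10³) + 450/(1925×103×10³) + 600/(1575×104×10³) = 1.683×10⁻⁵ mm/N.
So P = 5.374 / 1.683×10⁻⁵ = 319.4 kN, tensile.
σ_{brass} = P / A = 319400 / 1575 = 202.8 MPa.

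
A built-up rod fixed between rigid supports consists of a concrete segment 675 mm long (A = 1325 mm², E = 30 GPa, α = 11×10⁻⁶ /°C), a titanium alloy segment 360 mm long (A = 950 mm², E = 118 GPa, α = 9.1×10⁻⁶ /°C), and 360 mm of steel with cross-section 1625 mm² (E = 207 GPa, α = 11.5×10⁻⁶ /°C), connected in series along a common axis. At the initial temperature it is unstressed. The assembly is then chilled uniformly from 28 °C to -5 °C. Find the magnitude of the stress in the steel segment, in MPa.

σ ≈ 14.2 MPa (tensile)

Free thermal contraction of the whole bar: Σ αᵢΔT Lᵢ = 11×10⁻⁶×33×675 + 9.1×10⁻⁶×33×360 + 11.5×10⁻⁶×33×360 = 0.4898 mm.
The rigid supports impose zero overall length change; the single axial force P common to all segments must satisfy P Σ Lᵢ/(AᵢEᵢ) = δ_free.
The series flexibility is Σ Lᵢ/(AᵢEᵢ) = 675/(1325×30×10³) + 360/(950×118×10³) + 360/(1625×207×10³) = 2.126×10⁻⁵ mm/N.
P = 0.4898 / 2.126×10⁻⁵ = 23030 N = 23.03 kN, tensile.
σ_{steel} = P / A = 23030 / 1625 = 14.17 MPa.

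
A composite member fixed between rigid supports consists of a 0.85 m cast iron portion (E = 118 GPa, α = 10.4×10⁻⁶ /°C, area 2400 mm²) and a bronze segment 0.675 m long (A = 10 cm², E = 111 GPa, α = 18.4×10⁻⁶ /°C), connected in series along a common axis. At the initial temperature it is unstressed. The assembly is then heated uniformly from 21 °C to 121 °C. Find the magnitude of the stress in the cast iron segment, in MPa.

σ ≈ 97.5 MPa (compressive)

If the supports were absent, the total length change would be Σ αᵢΔT Lᵢ = 10.4×10⁻⁶×100×850 + 18.4×10⁻⁶×100×675 = 2.126 mm.
Since the ends are fixed, an axial force P builds up, equal in every segment, with P · Σ Lᵢ/(AᵢEᵢ) = δ_free.
Σ Lᵢ/(AᵢEᵢ) = 850/(2400×118×10³) + 675/(1000×111×10³) = 9.082×10⁻⁶ mm/N.
Hence P = δ_free / Σ(L/AE) = 2.126/9.082×10⁻⁶ = 234.1 kN (compressive).
σ_{cast iron} = P / A = 234100 / 2400 = 97.53 MPa.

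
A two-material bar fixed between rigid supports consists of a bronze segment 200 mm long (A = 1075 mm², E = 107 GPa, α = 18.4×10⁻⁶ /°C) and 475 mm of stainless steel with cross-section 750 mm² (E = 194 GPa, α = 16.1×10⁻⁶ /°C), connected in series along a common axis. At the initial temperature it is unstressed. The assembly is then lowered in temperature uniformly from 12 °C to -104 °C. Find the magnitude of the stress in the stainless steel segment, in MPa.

σ ≈ 350 MPa (tensile)

If the supports were absent, the total length change would be Σ αᵢΔT Lᵢ = 18.4×10⁻⁶×116×200 + 16.1×10⁻⁶×116×475 = 1.314 mm.
Since the ends are fixed, an axial force P builds up, equal in every segment, with P · Σ Lᵢ/(AᵢEᵢ) = δ_free.
Σ Lᵢ/(AᵢEᵢ) = 200/(1075×107×10³) + 475/(750×194×10³) = 5.003×10⁻⁶ mm/N.
So P = 1.314 / 5.003×10⁻⁶ = 262.6 kN, tensile.
σ_{stainless steel} = P / A = 262600 / 750 = 350.2 MPa.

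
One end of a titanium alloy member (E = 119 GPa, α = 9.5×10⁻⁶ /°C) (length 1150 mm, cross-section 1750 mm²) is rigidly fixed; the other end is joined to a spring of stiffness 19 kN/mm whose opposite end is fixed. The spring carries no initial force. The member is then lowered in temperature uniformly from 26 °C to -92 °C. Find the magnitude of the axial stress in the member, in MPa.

σ ≈ 12.7 MPa (tensile)

The unrestrained thermal change is αΔT L = 9.5×10⁻⁶ × 118 × 1150 = 1.289 mm.
Let P be the tensile force in the spring. The member extends elastically by PL/(AE) and the spring stretches by P/k; together these equal δ_free.
So P = δ_free / [L/(AE) + 1/k] = 1.289 / [ 1150/(1750×119×10³) + 1/(19×10³) ].
P = 1.289 / 5.815×10⁻⁵ = 22170 N.
σ = P/A = 22170/1750 = 12.67 MPa.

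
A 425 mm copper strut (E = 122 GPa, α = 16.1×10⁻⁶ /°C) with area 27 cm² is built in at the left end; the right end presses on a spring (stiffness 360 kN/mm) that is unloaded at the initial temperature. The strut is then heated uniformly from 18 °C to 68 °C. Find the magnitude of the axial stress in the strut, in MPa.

Free thermal expansion: δ_free = αΔT L = 16.1×10⁻⁶ × 50 × 425 = 0.3421 mm.
Let P be the compressive force at the spring. The strut shortens elastically by PL/(AE) and the spring compresses by P/k; together these equal δ_free.
P [ L/(AE) + 1/k ] = δ_free → P [ 425/(2700×122×10³) + 1/(360×10³) ] = 0.3421.
P = 0.3421 / 4.068×10⁻⁶ = 84100 N.
σ = P/A = 84100/2700 = 31.15 MPa.

σ ≈ 31.1 MPa (compressive)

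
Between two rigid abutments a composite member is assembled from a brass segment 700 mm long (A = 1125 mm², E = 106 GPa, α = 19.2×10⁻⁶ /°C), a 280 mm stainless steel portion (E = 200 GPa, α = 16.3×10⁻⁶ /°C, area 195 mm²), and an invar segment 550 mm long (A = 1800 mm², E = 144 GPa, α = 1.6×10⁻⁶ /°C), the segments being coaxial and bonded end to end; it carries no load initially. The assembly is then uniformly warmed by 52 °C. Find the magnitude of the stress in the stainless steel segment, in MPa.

With the walls removed the bar would change length by δ_free = Σ αᵢΔT Lᵢ = 19.2×10⁻⁶×52×700 + 16.3×10⁻⁶×52×280 + 1.6×10⁻⁶×52×550 = 0.982 mm.
The walls prevent any net length change, so an axial force P (same in every segment) develops. Compatibility: P · Σ Lᵢ/(AᵢEᵢ) = δ_free.
Σ Lᵢ/(AᵢEᵢ) = 700/(1125×106×10³) + 280/(195×200×10³) + 550/(1800×144×10³) = 1.517×10⁻⁵ mm/N.
So P = 0.982 / 1.517×10⁻⁵ = 64.72 kN, compressive.
σ_{stainless steel} = P / A = 64720 / 195 = 331.9 MPa.

σ ≈ 332 MPa (compressive)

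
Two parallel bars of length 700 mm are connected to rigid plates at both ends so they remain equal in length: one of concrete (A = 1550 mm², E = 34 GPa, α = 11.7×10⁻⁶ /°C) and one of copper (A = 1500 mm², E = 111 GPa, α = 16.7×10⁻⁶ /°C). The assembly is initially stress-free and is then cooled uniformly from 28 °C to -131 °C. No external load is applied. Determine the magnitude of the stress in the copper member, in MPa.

Both members must finish at the same length. With the larger α, the copper tends to over-contract; the plates restrain it, putting the copper in tension and the concrete in compression. With no external load the two internal forces are equal and opposite, magnitude P.
Compatibility of the two members (thermal + elastic change equal): (α₁ − α₂)ΔT = P·[1/(A₁E₁) + 1/(A₂E₂)].
|α₁ − α₂|·ΔT = 5×10⁻⁶ × 159 = 0.000795.
1/(A₁E₁) + 1/(A₂E₂) = 1/(1550×34×10³) + 1/(1500×111×10³) = 2.498×10⁻⁸ N⁻¹.
So P = 0.000795 / 2.498×10⁻⁸ = 31.82 kN.
σ_{copper} = P/A₂ = 31820/1500 = 21.22 MPa, tensile.

σ ≈ 21.2 MPa (tensile)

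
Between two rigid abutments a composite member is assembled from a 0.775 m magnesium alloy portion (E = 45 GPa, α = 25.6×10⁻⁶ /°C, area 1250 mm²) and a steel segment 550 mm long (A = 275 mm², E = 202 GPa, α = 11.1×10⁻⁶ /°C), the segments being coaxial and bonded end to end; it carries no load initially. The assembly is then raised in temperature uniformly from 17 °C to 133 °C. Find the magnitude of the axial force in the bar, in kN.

P ≈ 127 kN (compressive)

If the supports were absent, the total length change would be Σ αᵢΔT Lᵢ = 25.6×10⁻⁶×116×775 + 11.1×10⁻⁶×116×550 = 3.01 mm.
The rigid supports impose zero overall length change; the single axial force P common to all segments must satisfy P Σ Lᵢ/(AᵢEᵢ) = δ_free.
Σ Lᵢ/(AᵢEᵢ) = 775/(1250×45×10³) + 550/(275×202×10³) = 2.368×10⁻⁵ mm/N.
P = 3.01 / 2.368×10⁻⁵ = 127100 N = 127.1 kN, compressive.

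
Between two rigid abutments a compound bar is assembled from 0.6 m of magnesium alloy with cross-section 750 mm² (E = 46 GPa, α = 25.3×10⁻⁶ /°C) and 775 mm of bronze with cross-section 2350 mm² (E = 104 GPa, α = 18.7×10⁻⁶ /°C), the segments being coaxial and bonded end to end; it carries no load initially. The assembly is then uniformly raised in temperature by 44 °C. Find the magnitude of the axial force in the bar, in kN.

P ≈ 63.5 kN (compressive)

With the walls removed the bar would change length by δ_free = Σ αᵢΔT Lᵢ = 25.3×10⁻⁶×44×600 + 18.7×10⁻⁶×44×775 = 1.306 mm.
Since the ends are fixed, an axial force P builds up, equal in every segment, with P · Σ Lᵢ/(AᵢEᵢ) = δ_free.
The series flexibility is Σ Lᵢ/(AᵢEᵢ) = 600/(750×46×10³) + 775/(2350×104×10³) = 2.056×10⁻⁵ mm/N.
So P = 1.306 / 2.056×10⁻⁵ = 63.49 kN, compressive.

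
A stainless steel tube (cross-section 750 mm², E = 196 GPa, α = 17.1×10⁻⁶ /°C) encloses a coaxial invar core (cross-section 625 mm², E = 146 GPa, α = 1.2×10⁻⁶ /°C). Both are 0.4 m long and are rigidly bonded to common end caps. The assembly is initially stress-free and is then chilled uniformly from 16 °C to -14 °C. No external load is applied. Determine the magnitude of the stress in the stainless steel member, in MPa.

Both members must finish at the same length. With the larger α, the stainless steel tends to over-contract; the plates restrain it, putting the stainless steel in tension and the invar in compression. With no external load the two internal forces are equal and opposite, magnitude P.
Setting the final lengths equal and cancelling L: (α₁ − α₂)ΔT = P/(A₁E₁) + P/(A₂E₂).
|α₁ − α₂|·ΔT = 15.9×10⁻⁶ × 30 = 0.000477.
1/(A₁E₁) + 1/(A₂E₂) = 1/(750×196×10³) + 1/(625×146×10³) = 1.776×10⁻⁸ N⁻¹.
P = 0.000477 / 1.776×10⁻⁸ = 26860 N = 26.86 kN.
σ_{stainless steel} = P/A₁ = 26860/750 = 35.81 MPa, tensile.

σ ≈ 35.8 MPa (tensile)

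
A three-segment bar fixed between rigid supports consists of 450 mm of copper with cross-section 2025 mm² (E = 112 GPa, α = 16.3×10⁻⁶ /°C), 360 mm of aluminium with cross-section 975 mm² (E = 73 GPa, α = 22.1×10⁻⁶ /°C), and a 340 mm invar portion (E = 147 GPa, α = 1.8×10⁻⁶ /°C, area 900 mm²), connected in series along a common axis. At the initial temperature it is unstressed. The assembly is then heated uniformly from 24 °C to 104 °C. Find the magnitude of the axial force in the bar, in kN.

P ≈ 132 kN (compressive)

Free thermal expansion of the whole bar: Σ αᵢΔT Lᵢ = 16.3×10⁻⁶×80×450 + 22.1×10⁻⁶×80×360 + 1.8×10⁻⁶×80×340 = 1.272 mm.
The rigid supports impose zero overall length change; the single axial force P common to all segments must satisfy P Σ Lᵢ/(AᵢEᵢ) = δ_free.
The series flexibility is Σ Lᵢ/(AᵢEᵢ) = 450/(2025×112×10³) + 360/(975×73×10³) + 340/(900×147×10³) = 9.612×10⁻⁶ mm/N.
P = 1.272 / 9.612×10⁻⁶ = 132400 N = 132.4 kN, compressive.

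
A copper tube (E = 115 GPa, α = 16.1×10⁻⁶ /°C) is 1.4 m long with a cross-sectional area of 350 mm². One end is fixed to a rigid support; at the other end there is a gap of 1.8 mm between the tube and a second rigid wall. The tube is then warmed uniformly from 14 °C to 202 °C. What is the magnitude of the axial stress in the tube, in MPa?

If the wall were absent the tube would grow by αΔT L = 16.1×10⁻⁶ × 188 × 1400 = 4.238 mm.
This exceeds the 1.8 mm gap, so the wall pushes back. The portion of expansion that must be recovered elastically is δ_free − gap = 4.238 − 1.8 = 2.438 mm.
That suppressed elongation corresponds to σ = E·Δ/L = 115×10³ × 2.438/1400 = 200.2 MPa.

σ ≈ 200 MPa (compressive)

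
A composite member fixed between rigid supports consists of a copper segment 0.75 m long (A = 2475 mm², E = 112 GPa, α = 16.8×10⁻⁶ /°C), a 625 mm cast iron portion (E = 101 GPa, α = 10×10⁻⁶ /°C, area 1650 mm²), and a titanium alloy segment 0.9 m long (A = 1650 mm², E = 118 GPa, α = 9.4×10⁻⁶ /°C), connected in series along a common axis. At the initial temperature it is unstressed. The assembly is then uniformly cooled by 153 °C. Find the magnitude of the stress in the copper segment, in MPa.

σ ≈ 152 MPa (tensile)

With the walls removed the bar would change length by δ_free = Σ αᵢΔT Lᵢ = 16.8×10⁻⁶×153×750 + 10×10⁻⁶×153×625 + 9.4×10⁻⁶×153×900 = 4.178 mm.
The walls prevent any net length change, so an axial force P (same in every segment) develops. Compatibility: P · Σ Lᵢ/(AᵢEᵢ) = δ_free.
The series flexibility is Σ Lᵢ/(AᵢEᵢ) = 750/(2475×112×10³) + 625/(1650×101×10³) + 900/(1650×118×10³) = 1.108×10⁻⁵ mm/N.
P = 4.178 / 1.108×10⁻⁵ = 377200 N = 377.2 kN, tensile.
σ_{copper} = P / A = 377200 / 2475 = 152.4 MPa.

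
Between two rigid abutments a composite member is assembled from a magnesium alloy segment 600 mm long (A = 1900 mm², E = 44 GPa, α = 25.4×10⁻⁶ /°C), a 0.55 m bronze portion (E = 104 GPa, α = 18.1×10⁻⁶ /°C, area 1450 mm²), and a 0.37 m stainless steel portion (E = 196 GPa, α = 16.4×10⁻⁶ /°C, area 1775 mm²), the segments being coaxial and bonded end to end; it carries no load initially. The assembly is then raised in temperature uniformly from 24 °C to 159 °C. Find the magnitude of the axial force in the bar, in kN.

P ≈ 355 kN (compressive)

Free thermal expansion of the whole bar: Σ αᵢΔT Lᵢ = 25.4×10⁻⁶×135×600 + 18.1×10⁻⁶×135×550 + 16.4×10⁻⁶×135×370 = 4.221 mm.
The walls prevent any net length change, so an axial force P (same in every segment) develops. Compatibility: P · Σ Lᵢ/(AᵢEᵢ) = δ_free.
The series flexibility is Σ Lᵢ/(AᵢEᵢ) = 600/(1900×44×10³) + 550/(1450×104×10³) + 370/(1775×196×10³) = 1.189×10⁻⁵ mm/N.
P = 4.221 / 1.189×10⁻⁵ = 355000 N = 355 kN, compressive.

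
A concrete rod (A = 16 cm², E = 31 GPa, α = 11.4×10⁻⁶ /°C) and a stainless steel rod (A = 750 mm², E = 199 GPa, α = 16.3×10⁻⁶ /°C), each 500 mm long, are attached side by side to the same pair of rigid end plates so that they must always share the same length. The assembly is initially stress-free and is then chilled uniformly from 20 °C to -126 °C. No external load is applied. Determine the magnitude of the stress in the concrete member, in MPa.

σ ≈ 16.6 MPa (compressive)

Both members must finish at the same length. With the larger α, the stainless steel tends to over-contract; the plates restrain it, putting the stainless steel in tension and the concrete in compression. With no external load the two internal forces are equal and opposite, magnitude P.
Setting the final lengths equal and cancelling L: (α₁ − α₂)ΔT = P/(A₁E₁) + P/(A₂E₂).
|α₁ − α₂|·ΔT = 4.9×10⁻⁶ × 146 = 0.0007154.
1/(A₁E₁) + 1/(A₂E₂) = 1/(1600×31×10³) + 1/(750×199×10³) = 2.686×10⁻⁸ N⁻¹.
P = 0.0007154 / 2.686×10⁻⁸ = 26630 N = 26.63 kN.
σ_{concrete} = P/A₁ = 26630/1600 = 16.65 MPa, compressive.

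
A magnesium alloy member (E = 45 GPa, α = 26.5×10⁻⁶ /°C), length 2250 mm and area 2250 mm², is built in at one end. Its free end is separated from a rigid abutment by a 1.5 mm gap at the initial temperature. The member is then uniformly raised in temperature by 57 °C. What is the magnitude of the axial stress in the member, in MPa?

σ ≈ 38 MPa (compressive)

Free thermal elongation = αΔT L = 26.5×10⁻⁶ × 57 × 2250 = 3.399 mm.
After closing the 1.5 mm clearance, 3.399 − 1.5 = 1.899 mm of expansion remains to be suppressed by the wall.
That suppressed elongation corresponds to σ = E·Δ/L = 45×10³ × 1.899/2250 = 37.97 MPa.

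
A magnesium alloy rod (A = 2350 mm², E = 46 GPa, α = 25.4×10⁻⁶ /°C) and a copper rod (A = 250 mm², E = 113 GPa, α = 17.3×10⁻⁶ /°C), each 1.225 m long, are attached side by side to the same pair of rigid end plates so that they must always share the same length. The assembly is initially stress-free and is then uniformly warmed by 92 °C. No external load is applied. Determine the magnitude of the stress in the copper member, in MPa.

Equilibrium of a rigid end plate with no external load gives equal and opposite internal forces ±P in the two members. Since α_{magnesium alloy} > α_{copper}, heating drives the magnesium alloy into compression and the copper into tension.
Setting the final lengths equal and cancelling L: (α₁ − α₂)ΔT = P/(A₁E₁) + P/(A₂E₂).
|α₁ − α₂|·ΔT = 8.1×10⁻⁶ × 92 = 0.0007452.
1/(A₁E₁) + 1/(A₂E₂) = 1/(2350×46×10³) + 1/(250×113×10³) = 4.465×10⁻⁸ N⁻¹.
So P = 0.0007452 / 4.465×10⁻⁸ = 16.69 kN.
σ_{copper} = P/A₂ = 16690/250 = 66.76 MPa, tensile.

σ ≈ 66.8 MPa (tensile)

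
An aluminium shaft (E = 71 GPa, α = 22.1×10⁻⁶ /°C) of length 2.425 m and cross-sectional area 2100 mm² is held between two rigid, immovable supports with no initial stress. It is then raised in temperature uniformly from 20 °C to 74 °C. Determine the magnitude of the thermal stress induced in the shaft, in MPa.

σ ≈ 84.7 MPa (compressive)

With length fixed, the mechanical strain must cancel the thermal strain αΔT = 22.1×10⁻⁶ × 54 = 1193.4×10⁻⁶.
The stress required to suppress this strain is σ = Eε = 71×10³ × 1193.4×10⁻⁶ = 84.73 MPa, compressive since the shaft is trying to expand.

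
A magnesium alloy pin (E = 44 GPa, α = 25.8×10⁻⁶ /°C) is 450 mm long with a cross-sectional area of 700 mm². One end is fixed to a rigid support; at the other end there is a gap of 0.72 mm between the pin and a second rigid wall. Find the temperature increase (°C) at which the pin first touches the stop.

ΔT ≈ 62 °C

Contact occurs when the free expansion equals the gap: αΔT L = 0.72 mm.
ΔT = 0.72 / (25.8×10⁻⁶ × 450) = 62.02 °C.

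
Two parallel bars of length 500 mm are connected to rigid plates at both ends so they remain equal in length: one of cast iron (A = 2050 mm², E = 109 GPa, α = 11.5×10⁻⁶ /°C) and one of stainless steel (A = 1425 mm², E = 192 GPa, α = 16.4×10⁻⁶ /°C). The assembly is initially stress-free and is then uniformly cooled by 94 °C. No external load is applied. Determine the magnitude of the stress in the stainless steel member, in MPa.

Both members must finish at the same length. With the larger α, the stainless steel tends to over-contract; the plates restrain it, putting the stainless steel in tension and the cast iron in compression. With no external load the two internal forces are equal and opposite, magnitude P.
Compatibility of the two members (thermal + elastic change equal): (α₁ − α₂)ΔT = P·[1/(A₁E₁) + 1/(A₂E₂)].
|α₁ − α₂|·ΔT = 4.9×10⁻⁶ × 94 = 0.0004606.
1/(A₁E₁) + 1/(A₂E₂) = 1/(2050×109×10³) + 1/(1425×192×10³) = 8.13×10⁻⁹ N⁻¹.
P = 0.0004606 / 8.13×10⁻⁹ = 56650 N = 56.65 kN.
σ_{stainless steel} = P/A₂ = 56650/1425 = 39.76 MPa, tensile.

σ ≈ 39.8 MPa (tensile)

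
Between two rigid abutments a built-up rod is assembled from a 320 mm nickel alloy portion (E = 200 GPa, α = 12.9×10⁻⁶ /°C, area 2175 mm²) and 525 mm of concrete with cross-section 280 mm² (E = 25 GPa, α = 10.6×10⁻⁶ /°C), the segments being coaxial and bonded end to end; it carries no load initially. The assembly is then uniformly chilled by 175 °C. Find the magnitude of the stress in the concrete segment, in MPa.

With the walls removed the bar would change length by δ_free = Σ αᵢΔT Lᵢ = 12.9×10⁻⁶×175×320 + 10.6×10⁻⁶×175×525 = 1.696 mm.
The walls prevent any net length change, so an axial force P (same in every segment) develops. Compatibility: P · Σ Lᵢ/(AᵢEᵢ) = δ_free.
The series flexibility is Σ Lᵢ/(AᵢEᵢ) = 320/(2175×200×10³) + 525/(280×25×10³) = 7.574×10⁻⁵ mm/N.
Hence P = δ_free / Σ(L/AE) = 1.696/7.574×10⁻⁵ = 22.4 kN (tensile).
σ_{concrete} = P / A = 22400 / 280 = 79.99 MPa.

σ ≈ 80 MPa (tensile)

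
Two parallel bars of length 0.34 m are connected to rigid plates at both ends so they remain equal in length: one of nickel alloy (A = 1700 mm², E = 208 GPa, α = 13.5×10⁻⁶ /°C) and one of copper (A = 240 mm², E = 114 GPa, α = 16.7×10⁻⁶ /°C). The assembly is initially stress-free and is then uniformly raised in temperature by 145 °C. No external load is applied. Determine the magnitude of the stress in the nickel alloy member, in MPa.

σ ≈ 6.93 MPa (tensile)

Equilibrium of a rigid end plate with no external load gives equal and opposite internal forces ±P in the two members. Since α_{copper} > α_{nickel alloy}, heating drives the copper into compression and the nickel alloy into tension.
Compatibility of the two members (thermal + elastic change equal): (α₁ − α₂)ΔT = P·[1/(A₁E₁) + 1/(A₂E₂)].
|α₁ − α₂|·ΔT = 3.2×10⁻⁶ × 145 = 0.000464.
1/(A₁E₁) + 1/(A₂E₂) = 1/(1700×208×10³) + 1/(240×114×10³) = 3.938×10⁻⁸ N⁻¹.
P = 0.000464 / 3.938×10⁻⁸ = 11780 N = 11.78 kN.
σ_{nickel alloy} = P/A₁ = 11780/1700 = 6.931 MPa, tensile.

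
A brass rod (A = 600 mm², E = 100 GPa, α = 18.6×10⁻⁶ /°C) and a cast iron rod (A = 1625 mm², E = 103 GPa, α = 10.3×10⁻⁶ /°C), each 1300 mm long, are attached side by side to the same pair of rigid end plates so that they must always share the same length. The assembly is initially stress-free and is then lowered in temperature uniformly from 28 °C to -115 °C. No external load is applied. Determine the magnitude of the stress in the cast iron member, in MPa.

The brass has the larger α, so on cooling it would change length more than the cast iron if both were free. The rigid plates force a common final length, so the brass is put into tension and the cast iron into compression, with equal and opposite forces P (no external load).
Compatibility of the two members (thermal + elastic change equal): (α₁ − α₂)ΔT = P·[1/(A₁E₁) + 1/(A₂E₂)].
|α₁ − α₂|·ΔT = 8.3×10⁻⁶ × 143 = 0.001187.
1/(A₁E₁) + 1/(A₂E₂) = 1/(600×100×10³) + 1/(1625×103×10³) = 2.264×10⁻⁸ N⁻¹.
P = 0.001187 / 2.264×10⁻⁸ = 52420 N = 52.42 kN.
σ_{cast iron} = P/A₂ = 52420/1625 = 32.26 MPa, compressive.

σ ≈ 32.3 MPa (compressive)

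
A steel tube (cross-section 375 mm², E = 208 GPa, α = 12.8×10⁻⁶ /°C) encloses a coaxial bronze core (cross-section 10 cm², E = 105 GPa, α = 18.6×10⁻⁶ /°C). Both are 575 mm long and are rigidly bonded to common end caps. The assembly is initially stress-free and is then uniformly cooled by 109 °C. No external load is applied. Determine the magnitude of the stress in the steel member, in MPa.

σ ≈ 75.4 MPa (compressive)

The bronze has the larger α, so on cooling it would change length more than the steel if both were free. The rigid plates force a common final length, so the bronze is put into tension and the steel into compression, with equal and opposite forces P (no external load).
Compatibility of the two members (thermal + elastic change equal): (α₁ − α₂)ΔT = P·[1/(A₁E₁) + 1/(A₂E₂)].
|α₁ − α₂|·ΔT = 5.8×10⁻⁶ × 109 = 0.0006322.
1/(A₁E₁) + 1/(A₂E₂) = 1/(375×208×10³) + 1/(1000×105×10³) = 2.234×10⁻⁸ N⁻¹.
So P = 0.0006322 / 2.234×10⁻⁸ = 28.29 kN.
σ_{steel} = P/A₁ = 28290/375 = 75.45 MPa, compressive.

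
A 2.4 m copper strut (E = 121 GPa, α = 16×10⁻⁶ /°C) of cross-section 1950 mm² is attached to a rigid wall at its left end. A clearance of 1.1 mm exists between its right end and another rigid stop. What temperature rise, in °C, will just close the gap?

Contact occurs when the free expansion equals the gap: αΔT L = 1.1 mm.
So ΔT = g/(αL) = 1.1/(16×10⁻⁶ × 2400) = 28.65 °C.

ΔT ≈ 28.6 °C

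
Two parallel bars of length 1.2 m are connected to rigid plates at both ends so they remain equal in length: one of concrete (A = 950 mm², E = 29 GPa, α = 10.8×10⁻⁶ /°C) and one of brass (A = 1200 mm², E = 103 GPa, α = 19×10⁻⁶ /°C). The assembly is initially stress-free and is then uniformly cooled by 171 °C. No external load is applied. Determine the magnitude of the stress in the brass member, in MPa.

σ ≈ 26.3 MPa (tensile)

The brass has the larger α, so on cooling it would change length more than the concrete if both were free. The rigid plates force a common final length, so the brass is put into tension and the concrete into compression, with equal and opposite forces P (no external load).
Setting the final lengths equal and cancelling L: (α₁ − α₂)ΔT = P/(A₁E₁) + P/(A₂E₂).
|α₁ − α₂|·ΔT = 8.2×10⁻⁶ × 171 = 0.001402.
1/(A₁E₁) + 1/(A₂E₂) = 1/(950×29×10³) + 1/(1200×103×10³) = 4.439×10⁻⁸ N⁻¹.
So P = 0.001402 / 4.439×10⁻⁸ = 31.59 kN.
σ_{brass} = P/A₂ = 31590/1200 = 26.32 MPa, tensile.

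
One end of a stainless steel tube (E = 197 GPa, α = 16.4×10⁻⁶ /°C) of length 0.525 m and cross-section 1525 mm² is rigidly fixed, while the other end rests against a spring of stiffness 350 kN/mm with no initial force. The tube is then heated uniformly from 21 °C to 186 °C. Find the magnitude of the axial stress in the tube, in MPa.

σ ≈ 202 MPa (compressive)

The unrestrained thermal change is αΔT L = 16.4×10⁻⁶ × 165 × 525 = 1.421 mm.
With a force P in the spring, the elastic change of the tube is PL/(AE) and that of the spring is P/k; compatibility requires their sum to equal δ_free.
P [ L/(AE) + 1/k ] = δ_free → P [ 525/(1525×197×10³) + 1/(350×10³) ] = 1.421.
P = 1.421 / 4.605×10⁻⁶ = 308500 N.
σ = P/A = 308500/1525 = 202.3 MPa.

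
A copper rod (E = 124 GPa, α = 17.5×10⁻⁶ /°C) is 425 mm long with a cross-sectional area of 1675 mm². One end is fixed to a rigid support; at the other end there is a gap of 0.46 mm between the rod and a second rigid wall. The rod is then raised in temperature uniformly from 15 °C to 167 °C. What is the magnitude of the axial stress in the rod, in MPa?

Free thermal elongation = αΔT L = 17.5×10⁻⁶ × 152 × 425 = 1.13 mm.
This exceeds the 0.46 mm gap, so the wall pushes back. The portion of expansion that must be recovered elastically is δ_free − gap = 1.13 − 0.46 = 0.6705 mm.
So σ = E(δ_free − g)/L = 124×10³ × 0.6705/425 = 195.6 MPa.

σ ≈ 196 MPa (compressive)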